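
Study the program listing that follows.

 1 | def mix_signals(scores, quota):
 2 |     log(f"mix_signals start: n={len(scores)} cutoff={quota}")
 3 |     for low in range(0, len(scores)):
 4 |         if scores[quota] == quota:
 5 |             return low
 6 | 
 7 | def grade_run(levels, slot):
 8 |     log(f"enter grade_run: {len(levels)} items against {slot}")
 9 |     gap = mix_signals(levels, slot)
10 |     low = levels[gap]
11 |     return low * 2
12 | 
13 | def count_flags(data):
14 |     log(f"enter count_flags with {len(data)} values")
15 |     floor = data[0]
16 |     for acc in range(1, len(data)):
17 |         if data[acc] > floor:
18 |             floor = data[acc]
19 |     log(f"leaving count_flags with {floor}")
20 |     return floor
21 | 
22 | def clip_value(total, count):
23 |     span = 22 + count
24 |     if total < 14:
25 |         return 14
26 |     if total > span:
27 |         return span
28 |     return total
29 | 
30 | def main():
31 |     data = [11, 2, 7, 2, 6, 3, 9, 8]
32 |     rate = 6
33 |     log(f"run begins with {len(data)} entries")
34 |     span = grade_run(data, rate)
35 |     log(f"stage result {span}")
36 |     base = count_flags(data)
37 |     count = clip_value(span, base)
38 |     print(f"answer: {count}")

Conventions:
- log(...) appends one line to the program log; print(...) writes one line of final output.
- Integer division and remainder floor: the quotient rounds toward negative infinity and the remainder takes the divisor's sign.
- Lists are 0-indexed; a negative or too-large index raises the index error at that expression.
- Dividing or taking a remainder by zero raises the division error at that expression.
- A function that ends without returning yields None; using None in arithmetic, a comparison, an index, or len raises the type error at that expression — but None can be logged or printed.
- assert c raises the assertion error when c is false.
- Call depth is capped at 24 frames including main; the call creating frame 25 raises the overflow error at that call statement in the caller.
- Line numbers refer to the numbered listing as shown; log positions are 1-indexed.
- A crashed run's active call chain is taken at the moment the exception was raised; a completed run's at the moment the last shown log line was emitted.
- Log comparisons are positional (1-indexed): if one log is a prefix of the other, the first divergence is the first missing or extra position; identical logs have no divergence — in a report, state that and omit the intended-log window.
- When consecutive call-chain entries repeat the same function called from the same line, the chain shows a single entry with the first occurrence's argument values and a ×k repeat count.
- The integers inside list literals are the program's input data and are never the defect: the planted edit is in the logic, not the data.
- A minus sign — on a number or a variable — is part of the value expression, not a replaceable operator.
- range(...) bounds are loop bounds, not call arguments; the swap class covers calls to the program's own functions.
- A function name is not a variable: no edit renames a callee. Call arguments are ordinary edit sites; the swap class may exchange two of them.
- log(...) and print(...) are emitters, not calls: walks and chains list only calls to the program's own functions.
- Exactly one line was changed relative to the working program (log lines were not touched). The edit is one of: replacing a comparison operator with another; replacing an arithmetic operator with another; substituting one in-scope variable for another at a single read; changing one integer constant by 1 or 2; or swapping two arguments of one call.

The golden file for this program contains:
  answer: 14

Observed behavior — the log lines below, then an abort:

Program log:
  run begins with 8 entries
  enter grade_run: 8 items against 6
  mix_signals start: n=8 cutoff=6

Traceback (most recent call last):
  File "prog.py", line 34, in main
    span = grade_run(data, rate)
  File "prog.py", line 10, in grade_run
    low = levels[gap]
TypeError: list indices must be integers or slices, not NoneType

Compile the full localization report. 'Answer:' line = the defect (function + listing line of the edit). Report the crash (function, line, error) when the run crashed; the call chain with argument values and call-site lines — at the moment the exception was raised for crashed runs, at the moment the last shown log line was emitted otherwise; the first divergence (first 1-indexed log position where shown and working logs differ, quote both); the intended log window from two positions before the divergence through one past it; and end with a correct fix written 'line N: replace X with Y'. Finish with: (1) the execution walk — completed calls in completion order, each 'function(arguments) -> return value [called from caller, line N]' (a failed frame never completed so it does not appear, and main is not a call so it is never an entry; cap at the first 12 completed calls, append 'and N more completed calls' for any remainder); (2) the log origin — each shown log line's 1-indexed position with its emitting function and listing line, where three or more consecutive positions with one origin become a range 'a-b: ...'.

Answer: the defect is in mix_signals at line 4.
The tell: Only 3 log lines were emitted before the run died; the intended continuation was 'stage result 12'.
Crash: grade_run, line 10, TypeError.
Call chain: main -> grade_run([11, 2, 7, 2, 6, 3, 9, 8], 6) (called at line 34).
First divergence: position 4 (shown log ended at 3 lines; the working version continues: 'stage result 12').
Intended log window:
  2: enter grade_run: 8 items against 6
  3: mix_signals start: n=8 cutoff=6
  4: stage result 12
  5: enter count_flags with 8 values
Execution walk:
  mix_signals([11, 2, 7, 2, 6, 3, 9, 8], 6) -> None  [called from grade_run, line 9]
Origin of each log line:
  1: emitted by main (line 33)
  2: emitted by grade_run (line 8)
  3: emitted by mix_signals (line 2)
A correct fix: line 4: replace `scores[quota]` with `scores[low]`.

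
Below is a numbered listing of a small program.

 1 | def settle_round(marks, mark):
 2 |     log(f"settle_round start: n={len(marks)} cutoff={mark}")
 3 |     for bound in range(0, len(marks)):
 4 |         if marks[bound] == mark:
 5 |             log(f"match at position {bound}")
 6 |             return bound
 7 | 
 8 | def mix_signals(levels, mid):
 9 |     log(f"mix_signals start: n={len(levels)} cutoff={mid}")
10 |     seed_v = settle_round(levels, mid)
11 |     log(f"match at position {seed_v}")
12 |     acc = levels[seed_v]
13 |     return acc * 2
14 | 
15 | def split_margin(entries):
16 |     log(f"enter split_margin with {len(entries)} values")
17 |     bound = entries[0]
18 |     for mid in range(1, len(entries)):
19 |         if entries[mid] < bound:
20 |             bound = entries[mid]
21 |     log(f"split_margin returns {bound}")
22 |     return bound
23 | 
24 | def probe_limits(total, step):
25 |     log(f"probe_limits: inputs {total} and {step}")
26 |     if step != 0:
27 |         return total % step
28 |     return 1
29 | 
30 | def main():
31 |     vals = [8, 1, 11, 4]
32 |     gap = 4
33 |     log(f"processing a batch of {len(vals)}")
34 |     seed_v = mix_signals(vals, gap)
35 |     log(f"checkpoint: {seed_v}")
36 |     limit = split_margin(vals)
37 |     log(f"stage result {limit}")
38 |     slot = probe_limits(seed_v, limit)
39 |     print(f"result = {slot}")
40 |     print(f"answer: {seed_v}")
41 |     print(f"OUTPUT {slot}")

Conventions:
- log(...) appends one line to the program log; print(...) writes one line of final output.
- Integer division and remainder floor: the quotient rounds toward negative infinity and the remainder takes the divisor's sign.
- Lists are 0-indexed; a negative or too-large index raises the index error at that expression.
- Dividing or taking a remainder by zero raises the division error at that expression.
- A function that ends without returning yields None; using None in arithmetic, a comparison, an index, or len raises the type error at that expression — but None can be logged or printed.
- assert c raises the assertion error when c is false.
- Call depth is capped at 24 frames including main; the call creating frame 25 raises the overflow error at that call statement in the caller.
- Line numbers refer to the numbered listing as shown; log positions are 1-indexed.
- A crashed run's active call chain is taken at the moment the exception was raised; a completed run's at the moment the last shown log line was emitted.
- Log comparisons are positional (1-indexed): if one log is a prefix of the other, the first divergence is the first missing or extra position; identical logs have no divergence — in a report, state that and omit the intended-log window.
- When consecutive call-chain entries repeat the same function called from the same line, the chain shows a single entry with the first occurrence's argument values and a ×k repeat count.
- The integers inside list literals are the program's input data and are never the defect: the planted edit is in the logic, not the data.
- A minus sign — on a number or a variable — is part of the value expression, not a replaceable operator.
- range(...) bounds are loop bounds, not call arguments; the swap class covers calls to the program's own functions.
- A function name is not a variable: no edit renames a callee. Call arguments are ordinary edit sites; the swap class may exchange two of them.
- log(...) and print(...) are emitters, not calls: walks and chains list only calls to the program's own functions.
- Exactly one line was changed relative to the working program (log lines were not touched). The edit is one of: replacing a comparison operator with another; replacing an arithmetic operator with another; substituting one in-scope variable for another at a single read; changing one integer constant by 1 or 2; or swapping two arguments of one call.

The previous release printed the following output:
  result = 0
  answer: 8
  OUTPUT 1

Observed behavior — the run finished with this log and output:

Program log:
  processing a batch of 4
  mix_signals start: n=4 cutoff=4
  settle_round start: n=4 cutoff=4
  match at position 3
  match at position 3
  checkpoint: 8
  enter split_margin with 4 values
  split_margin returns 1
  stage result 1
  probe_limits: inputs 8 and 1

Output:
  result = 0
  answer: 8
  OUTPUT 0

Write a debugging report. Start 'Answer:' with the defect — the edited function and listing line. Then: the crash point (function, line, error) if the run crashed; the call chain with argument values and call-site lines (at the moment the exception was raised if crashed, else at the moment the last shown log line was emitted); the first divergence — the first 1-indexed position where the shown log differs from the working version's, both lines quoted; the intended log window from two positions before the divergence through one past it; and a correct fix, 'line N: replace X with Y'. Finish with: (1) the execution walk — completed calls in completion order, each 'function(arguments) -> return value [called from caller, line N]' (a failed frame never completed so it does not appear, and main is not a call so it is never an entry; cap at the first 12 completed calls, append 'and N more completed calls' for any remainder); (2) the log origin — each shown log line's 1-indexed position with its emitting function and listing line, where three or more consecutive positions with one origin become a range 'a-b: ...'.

Answer: the defect is in main at line 41.
Key observation: Log streams are identical — the defect surfaces only in the printed output.
Call chain: main -> probe_limits(8, 1) (called at line 38).
First divergence: there is none — every log position agrees.
Execution walk:
  settle_round([8, 1, 11, 4], 4) -> 3  [called from mix_signals, line 10]
  mix_signals([8, 1, 11, 4], 4) -> 8  [called from main, line 34]
  split_margin([8, 1, 11, 4]) -> 1  [called from main, line 36]
  probe_limits(8, 1) -> 0  [called from main, line 38]
Log line origins:
  1: logged in main at line 33
  2: logged in mix_signals at line 9
  3: logged in settle_round at line 2
  4: logged in settle_round at line 5
  5: logged in mix_signals at line 11
  6: logged in main at line 35
  7: logged in split_margin at line 16
  8: logged in split_margin at line 21
  9: logged in main at line 37
  10: logged in probe_limits at line 25
A correct fix: line 41: replace `slot` with `limit`.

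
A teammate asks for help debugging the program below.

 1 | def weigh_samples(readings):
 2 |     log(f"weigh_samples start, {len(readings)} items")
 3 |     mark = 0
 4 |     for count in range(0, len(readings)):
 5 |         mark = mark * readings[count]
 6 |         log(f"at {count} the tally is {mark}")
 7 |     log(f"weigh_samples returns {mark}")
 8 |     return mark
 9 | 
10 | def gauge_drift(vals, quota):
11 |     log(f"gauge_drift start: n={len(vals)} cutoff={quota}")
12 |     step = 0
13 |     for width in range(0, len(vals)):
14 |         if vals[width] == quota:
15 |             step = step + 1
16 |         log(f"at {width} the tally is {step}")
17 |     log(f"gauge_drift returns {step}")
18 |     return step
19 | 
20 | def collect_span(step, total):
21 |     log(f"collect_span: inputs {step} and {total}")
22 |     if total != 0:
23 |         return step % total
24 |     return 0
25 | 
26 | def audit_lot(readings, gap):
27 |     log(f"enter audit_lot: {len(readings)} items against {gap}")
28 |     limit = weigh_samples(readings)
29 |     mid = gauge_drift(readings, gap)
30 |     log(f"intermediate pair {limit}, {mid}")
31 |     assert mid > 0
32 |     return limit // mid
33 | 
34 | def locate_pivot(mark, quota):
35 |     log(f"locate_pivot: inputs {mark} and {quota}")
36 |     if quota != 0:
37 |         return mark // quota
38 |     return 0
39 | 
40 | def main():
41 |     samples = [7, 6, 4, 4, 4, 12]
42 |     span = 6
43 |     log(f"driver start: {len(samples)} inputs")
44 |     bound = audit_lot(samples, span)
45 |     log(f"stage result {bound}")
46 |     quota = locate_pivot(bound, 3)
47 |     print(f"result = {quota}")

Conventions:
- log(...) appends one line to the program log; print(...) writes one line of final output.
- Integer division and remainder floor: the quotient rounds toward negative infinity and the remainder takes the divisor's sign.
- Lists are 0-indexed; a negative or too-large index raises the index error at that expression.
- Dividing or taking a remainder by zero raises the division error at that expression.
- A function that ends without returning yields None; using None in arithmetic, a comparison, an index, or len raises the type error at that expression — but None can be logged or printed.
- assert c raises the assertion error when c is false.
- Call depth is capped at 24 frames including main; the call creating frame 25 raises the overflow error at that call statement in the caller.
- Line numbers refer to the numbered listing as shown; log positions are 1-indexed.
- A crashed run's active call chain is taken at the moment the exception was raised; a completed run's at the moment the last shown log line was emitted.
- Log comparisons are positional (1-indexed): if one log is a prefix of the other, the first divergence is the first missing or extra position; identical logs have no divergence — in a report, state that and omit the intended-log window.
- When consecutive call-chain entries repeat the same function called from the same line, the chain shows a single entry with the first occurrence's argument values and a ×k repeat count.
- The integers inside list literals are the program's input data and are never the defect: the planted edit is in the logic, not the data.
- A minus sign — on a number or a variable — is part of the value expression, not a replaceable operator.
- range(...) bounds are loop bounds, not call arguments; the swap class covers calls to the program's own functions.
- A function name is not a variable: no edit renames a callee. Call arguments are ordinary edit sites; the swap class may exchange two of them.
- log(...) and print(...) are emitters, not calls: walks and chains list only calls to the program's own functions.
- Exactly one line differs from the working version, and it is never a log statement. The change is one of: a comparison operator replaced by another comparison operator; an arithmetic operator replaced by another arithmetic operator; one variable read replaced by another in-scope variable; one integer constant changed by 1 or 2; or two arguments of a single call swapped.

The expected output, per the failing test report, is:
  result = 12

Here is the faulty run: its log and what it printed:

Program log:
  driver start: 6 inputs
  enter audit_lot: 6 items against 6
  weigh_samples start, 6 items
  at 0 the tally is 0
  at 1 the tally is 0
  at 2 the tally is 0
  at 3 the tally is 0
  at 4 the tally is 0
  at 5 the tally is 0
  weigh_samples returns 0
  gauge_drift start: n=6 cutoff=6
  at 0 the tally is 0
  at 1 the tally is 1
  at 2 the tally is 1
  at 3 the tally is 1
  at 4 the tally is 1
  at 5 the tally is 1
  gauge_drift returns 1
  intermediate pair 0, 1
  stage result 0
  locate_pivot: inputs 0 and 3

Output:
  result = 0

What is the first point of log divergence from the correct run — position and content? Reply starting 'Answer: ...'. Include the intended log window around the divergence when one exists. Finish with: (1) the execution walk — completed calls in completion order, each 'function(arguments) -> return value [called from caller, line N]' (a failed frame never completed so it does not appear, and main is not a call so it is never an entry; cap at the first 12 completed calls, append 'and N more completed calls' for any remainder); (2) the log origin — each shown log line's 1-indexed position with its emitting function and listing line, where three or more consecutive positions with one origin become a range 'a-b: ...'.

Answer: position 4 — the shown line 'at 0 the tally is 0' should read 'at 0 the tally is 7'.
Intended log window:
  2: enter audit_lot: 6 items against 6
  3: weigh_samples start, 6 items
  4: at 0 the tally is 7
  5: at 1 the tally is 13
Execution walk:
  weigh_samples([7, 6, 4, 4, 4, 12]) -> 0  [called from audit_lot, line 28]
  gauge_drift([7, 6, 4, 4, 4, 12], 6) -> 1  [called from audit_lot, line 29]
  audit_lot([7, 6, 4, 4, 4, 12], 6) -> 0  [called from main, line 44]
  locate_pivot(0, 3) -> 0  [called from main, line 46]
Origin of each log line:
  1: logged in main at line 43
  2: logged in audit_lot at line 27
  3: logged in weigh_samples at line 2
  4-9: logged in weigh_samples at line 6
  10: logged in weigh_samples at line 7
  11: logged in gauge_drift at line 11
  12-17: logged in gauge_drift at line 16
  18: logged in gauge_drift at line 17
  19: logged in audit_lot at line 30
  20: logged in main at line 45
  21: logged in locate_pivot at line 35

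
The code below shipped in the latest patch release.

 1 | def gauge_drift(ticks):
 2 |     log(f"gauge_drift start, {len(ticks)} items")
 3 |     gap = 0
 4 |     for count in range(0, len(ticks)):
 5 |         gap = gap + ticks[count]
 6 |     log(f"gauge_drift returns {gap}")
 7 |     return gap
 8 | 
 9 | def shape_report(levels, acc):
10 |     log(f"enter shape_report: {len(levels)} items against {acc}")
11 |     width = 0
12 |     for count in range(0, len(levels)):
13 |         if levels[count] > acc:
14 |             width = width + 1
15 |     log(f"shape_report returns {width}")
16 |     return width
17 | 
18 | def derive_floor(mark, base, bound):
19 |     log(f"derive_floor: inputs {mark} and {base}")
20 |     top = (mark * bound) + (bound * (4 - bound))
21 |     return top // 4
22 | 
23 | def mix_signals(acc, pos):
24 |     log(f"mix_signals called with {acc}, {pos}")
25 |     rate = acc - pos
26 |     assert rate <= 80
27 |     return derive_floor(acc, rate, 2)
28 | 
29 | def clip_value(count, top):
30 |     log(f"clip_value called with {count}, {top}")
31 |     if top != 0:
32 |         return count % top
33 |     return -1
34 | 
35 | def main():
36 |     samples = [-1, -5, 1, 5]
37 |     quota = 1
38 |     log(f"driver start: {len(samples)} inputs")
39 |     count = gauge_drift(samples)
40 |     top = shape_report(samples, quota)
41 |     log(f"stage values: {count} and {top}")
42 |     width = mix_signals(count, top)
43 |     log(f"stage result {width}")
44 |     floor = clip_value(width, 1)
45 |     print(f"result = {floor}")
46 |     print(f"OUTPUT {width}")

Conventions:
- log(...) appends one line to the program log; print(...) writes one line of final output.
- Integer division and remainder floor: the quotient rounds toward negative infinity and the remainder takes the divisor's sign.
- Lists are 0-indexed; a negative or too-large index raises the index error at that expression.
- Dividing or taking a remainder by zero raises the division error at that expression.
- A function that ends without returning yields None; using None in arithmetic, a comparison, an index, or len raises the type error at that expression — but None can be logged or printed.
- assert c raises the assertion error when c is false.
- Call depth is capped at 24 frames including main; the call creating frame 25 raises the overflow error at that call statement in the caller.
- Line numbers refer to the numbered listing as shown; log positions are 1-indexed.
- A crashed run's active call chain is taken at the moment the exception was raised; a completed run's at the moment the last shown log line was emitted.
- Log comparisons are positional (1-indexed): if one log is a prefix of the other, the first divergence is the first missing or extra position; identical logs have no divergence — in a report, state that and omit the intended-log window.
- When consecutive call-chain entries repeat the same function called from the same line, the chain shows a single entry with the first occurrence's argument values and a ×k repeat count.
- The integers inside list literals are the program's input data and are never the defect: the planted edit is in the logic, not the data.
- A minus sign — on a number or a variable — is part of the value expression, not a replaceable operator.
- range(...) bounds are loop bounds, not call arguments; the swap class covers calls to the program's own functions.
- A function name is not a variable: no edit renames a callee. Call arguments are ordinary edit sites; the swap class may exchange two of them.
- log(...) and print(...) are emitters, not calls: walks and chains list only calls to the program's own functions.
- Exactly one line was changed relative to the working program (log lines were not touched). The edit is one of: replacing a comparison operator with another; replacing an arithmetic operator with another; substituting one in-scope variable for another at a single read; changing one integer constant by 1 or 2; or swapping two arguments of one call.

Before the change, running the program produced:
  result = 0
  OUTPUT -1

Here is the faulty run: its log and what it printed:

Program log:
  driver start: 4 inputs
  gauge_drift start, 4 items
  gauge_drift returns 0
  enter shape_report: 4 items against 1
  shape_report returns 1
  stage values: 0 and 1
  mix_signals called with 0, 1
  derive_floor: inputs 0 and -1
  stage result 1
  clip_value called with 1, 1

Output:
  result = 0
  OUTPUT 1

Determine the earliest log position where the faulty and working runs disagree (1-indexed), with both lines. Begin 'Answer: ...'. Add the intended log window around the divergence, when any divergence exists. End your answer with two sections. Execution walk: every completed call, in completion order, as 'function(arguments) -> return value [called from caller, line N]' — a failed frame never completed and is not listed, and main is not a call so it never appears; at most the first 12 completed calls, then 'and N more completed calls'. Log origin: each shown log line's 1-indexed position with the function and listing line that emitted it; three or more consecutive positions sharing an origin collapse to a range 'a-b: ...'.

Answer: position 9 — shown 'stage result 1', intended 'stage result -1'.
Intended log window:
  7: mix_signals called with 0, 1
  8: derive_floor: inputs 0 and -1
  9: stage result -1
  10: clip_value called with -1, 1
Execution walk:
  gauge_drift([-1, -5, 1, 5]) -> 0  [called from main, line 39]
  shape_report([-1, -5, 1, 5], 1) -> 1  [called from main, line 40]
  derive_floor(0, -1, 2) -> 1  [called from mix_signals, line 27]
  mix_signals(0, 1) -> 1  [called from main, line 42]
  clip_value(1, 1) -> 0  [called from main, line 44]
Log origin:
  1: logged in main at line 38
  2: logged in gauge_drift at line 2
  3: logged in gauge_drift at line 6
  4: logged in shape_report at line 10
  5: logged in shape_report at line 15
  6: logged in main at line 41
  7: logged in mix_signals at line 24
  8: logged in derive_floor at line 19
  9: logged in main at line 43
  10: logged in clip_value at line 30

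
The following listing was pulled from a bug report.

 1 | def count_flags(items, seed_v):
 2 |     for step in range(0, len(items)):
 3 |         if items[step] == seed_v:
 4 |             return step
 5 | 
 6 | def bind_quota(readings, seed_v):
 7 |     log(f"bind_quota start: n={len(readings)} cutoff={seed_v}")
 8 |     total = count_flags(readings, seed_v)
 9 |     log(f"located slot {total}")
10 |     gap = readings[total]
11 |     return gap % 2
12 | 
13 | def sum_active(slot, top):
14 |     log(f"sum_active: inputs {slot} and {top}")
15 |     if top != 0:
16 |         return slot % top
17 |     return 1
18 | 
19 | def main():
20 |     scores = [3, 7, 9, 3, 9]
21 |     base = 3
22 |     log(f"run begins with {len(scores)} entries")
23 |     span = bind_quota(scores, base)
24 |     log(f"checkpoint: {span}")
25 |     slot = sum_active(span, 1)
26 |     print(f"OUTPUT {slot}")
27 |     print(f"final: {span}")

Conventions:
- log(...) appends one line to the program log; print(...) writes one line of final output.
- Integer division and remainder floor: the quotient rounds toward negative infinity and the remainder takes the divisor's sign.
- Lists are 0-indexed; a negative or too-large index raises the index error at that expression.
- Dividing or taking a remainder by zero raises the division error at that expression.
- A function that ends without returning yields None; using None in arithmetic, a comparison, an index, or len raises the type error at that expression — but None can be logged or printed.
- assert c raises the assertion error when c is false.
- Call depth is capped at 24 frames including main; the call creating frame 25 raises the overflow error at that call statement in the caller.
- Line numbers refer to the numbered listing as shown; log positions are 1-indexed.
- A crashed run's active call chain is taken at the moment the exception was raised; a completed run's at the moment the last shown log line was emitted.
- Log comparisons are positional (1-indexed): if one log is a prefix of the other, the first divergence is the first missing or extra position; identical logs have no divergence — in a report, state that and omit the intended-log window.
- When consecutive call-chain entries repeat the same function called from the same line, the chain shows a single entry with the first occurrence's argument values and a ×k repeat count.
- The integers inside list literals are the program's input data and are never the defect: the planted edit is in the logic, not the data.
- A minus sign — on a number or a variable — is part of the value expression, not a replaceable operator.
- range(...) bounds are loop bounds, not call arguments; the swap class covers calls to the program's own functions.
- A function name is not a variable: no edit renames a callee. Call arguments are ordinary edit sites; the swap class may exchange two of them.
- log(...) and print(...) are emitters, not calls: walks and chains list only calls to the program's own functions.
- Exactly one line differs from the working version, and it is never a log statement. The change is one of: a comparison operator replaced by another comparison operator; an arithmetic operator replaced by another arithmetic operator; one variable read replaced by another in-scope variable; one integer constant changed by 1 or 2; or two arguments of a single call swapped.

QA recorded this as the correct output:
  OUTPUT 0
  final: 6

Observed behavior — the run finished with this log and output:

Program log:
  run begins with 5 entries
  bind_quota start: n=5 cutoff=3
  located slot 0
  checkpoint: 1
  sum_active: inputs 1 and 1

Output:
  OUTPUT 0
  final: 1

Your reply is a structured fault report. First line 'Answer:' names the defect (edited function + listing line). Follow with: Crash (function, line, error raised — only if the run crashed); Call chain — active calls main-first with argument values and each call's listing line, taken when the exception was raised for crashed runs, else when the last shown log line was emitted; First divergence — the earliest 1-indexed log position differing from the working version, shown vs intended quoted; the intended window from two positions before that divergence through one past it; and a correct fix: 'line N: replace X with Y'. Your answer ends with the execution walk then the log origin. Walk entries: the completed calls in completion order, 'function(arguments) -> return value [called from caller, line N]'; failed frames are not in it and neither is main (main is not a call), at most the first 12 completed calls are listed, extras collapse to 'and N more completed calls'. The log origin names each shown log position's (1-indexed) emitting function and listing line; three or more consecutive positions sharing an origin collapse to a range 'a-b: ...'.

Answer: the defect is in bind_quota at line 11.
Core observation: The earliest visible damage is log position 4 — 'checkpoint: 1' rather than the intended 'checkpoint: 6'.
Call chain: main -> sum_active(1, 1) (called at line 25).
First divergence: position 4 — the shown line 'checkpoint: 1' should read 'checkpoint: 6'.
Intended log window:
  2: bind_quota start: n=5 cutoff=3
  3: located slot 0
  4: checkpoint: 6
  5: sum_active: inputs 6 and 1
Execution walk:
  count_flags([3, 7, 9, 3, 9], 3) -> 0  [called from bind_quota, line 8]
  bind_quota([3, 7, 9, 3, 9], 3) -> 1  [called from main, line 23]
  sum_active(1, 1) -> 0  [called from main, line 25]
Origin of each log line:
  1: from main, line 22
  2: from bind_quota, line 7
  3: from bind_quota, line 9
  4: from main, line 24
  5: from sum_active, line 14
A correct fix: line 11: replace `%` with `*`.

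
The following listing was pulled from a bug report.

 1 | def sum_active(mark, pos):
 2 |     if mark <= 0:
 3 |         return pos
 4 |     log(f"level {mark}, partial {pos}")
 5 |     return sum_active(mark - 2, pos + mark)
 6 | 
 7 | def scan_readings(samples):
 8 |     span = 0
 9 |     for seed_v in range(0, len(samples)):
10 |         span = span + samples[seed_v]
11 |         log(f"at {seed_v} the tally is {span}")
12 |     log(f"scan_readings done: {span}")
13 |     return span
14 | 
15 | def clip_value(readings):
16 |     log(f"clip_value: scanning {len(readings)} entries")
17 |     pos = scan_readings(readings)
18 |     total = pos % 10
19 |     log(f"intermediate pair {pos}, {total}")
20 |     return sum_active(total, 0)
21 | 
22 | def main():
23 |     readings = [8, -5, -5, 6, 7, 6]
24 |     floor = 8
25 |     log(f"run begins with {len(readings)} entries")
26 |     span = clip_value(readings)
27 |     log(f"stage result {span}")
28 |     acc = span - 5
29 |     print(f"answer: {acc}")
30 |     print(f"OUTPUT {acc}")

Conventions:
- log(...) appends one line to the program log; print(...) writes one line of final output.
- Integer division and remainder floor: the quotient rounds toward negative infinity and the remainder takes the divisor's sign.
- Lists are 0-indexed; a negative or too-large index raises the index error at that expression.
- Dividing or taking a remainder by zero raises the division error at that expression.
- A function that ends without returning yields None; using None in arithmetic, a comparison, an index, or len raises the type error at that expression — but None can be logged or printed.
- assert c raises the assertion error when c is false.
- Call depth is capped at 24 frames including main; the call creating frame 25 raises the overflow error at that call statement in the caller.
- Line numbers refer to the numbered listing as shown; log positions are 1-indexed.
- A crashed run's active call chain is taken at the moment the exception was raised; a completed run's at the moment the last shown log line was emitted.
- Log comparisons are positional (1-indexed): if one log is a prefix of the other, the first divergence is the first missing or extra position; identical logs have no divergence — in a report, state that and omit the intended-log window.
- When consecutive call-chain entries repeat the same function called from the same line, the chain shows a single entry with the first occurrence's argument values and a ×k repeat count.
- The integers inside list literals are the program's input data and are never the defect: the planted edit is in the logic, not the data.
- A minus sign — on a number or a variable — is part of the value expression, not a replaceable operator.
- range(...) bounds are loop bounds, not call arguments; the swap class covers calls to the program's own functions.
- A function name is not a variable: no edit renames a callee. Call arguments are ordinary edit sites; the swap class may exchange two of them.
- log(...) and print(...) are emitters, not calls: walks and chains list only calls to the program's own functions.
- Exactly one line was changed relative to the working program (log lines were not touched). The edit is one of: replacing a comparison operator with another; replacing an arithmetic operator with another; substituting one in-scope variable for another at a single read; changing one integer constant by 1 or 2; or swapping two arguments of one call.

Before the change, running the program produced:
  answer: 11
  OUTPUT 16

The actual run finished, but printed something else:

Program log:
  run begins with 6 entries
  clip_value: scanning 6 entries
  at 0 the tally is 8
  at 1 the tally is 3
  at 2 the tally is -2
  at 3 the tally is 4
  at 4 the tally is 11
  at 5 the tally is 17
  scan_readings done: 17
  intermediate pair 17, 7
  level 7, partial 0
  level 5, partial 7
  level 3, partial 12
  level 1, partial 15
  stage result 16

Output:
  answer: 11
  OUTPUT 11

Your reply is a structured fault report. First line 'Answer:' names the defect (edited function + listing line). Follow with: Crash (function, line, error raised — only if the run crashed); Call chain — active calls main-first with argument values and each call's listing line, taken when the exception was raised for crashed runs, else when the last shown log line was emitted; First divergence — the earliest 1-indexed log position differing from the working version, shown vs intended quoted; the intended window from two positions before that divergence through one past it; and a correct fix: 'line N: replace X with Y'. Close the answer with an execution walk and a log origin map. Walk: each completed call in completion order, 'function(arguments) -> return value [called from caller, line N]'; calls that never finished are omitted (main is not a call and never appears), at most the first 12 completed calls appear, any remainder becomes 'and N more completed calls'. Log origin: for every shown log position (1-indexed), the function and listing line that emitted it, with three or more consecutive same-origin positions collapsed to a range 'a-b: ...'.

Answer: the defect is in main at line 30.
The tell: Nothing in the log betrays the bug — only the output does.
Call chain: main.
First divergence: none (the log streams are identical).
Execution walk:
  scan_readings([8, -5, -5, 6, 7, 6]) -> 17  [called from clip_value, line 17]
  sum_active(-1, 16) -> 16  [called from sum_active, line 5]
  sum_active(1, 15) -> 16  [called from sum_active, line 5]
  sum_active(3, 12) -> 16  [called from sum_active, line 5]
  sum_active(5, 7) -> 16  [called from sum_active, line 5]
  sum_active(7, 0) -> 16  [called from clip_value, line 20]
  clip_value([8, -5, -5, 6, 7, 6]) -> 16  [called from main, line 26]
Log line origins:
  1: logged in main at line 25
  2: logged in clip_value at line 16
  3-8: logged in scan_readings at line 11
  9: logged in scan_readings at line 12
  10: logged in clip_value at line 19
  11-14: logged in sum_active at line 4
  15: logged in main at line 27
A correct fix: line 30: replace `acc` with `span`.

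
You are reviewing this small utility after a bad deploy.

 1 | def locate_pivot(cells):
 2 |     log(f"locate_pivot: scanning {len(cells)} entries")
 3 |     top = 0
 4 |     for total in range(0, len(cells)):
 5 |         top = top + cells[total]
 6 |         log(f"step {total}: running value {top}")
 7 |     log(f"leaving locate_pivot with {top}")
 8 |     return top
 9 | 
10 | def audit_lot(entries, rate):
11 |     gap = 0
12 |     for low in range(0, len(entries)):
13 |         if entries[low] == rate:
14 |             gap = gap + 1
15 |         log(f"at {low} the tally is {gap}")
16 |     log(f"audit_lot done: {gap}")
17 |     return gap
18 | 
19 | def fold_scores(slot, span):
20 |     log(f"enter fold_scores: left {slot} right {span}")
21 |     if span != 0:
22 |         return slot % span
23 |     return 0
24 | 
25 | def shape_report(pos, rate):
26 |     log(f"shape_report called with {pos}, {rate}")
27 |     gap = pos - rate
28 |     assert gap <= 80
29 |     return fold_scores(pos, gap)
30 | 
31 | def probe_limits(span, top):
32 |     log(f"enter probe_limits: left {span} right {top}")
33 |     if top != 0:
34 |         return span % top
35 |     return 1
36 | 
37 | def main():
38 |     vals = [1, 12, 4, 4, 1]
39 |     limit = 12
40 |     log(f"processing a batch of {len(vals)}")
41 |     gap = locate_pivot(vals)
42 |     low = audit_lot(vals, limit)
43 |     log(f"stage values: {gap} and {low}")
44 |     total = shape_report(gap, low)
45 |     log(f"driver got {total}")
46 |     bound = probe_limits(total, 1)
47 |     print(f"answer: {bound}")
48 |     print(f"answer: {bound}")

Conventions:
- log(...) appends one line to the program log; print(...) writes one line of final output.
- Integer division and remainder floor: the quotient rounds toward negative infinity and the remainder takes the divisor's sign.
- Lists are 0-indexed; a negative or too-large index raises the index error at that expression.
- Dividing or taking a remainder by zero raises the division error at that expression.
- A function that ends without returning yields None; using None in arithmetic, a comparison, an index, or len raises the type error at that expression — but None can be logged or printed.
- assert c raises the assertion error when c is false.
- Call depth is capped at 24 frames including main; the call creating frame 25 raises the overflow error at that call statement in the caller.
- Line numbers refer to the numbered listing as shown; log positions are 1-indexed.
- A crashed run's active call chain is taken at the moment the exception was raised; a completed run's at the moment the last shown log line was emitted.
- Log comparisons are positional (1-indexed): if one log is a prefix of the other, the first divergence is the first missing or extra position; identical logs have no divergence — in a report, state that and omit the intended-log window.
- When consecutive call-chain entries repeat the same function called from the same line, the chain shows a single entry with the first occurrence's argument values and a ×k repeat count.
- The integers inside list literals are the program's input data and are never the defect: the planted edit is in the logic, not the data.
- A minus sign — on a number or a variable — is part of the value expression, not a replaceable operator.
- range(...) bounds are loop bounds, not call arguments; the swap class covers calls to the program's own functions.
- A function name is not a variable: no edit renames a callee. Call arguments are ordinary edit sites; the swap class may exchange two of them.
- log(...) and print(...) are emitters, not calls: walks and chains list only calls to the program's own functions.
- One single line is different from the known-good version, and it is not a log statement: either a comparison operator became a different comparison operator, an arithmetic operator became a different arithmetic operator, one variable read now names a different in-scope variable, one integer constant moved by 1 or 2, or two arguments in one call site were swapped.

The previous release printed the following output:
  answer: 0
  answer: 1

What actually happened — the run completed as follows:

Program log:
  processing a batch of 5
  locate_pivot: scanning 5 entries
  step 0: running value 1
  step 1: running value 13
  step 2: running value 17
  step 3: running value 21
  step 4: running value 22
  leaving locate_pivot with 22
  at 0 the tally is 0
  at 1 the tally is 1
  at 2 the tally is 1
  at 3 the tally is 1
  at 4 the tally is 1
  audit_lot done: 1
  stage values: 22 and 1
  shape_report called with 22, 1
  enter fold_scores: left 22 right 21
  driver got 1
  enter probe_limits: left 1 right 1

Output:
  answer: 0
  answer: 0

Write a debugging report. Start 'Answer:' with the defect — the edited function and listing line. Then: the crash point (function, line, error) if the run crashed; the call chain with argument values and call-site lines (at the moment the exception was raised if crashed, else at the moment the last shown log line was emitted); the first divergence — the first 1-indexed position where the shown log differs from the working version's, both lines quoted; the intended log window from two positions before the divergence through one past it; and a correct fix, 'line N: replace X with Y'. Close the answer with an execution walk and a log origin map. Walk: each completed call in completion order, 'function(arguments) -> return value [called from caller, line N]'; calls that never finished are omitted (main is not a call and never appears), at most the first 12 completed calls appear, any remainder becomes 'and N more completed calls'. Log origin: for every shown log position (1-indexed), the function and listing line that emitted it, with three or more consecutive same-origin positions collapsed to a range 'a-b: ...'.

Answer: the defect is in main at line 48.
Core observation: The two runs log identically and part ways only at the printed values.
Call chain: main -> probe_limits(1, 1) (called at line 46).
First divergence: none — the logs agree in full.
Execution walk:
  locate_pivot([1, 12, 4, 4, 1]) -> 22  [called from main, line 41]
  audit_lot([1, 12, 4, 4, 1], 12) -> 1  [called from main, line 42]
  fold_scores(22, 21) -> 1  [called from shape_report, line 29]
  shape_report(22, 1) -> 1  [called from main, line 44]
  probe_limits(1, 1) -> 0  [called from main, line 46]
Log origins:
  1: emitted by main (line 40)
  2: emitted by locate_pivot (line 2)
  3-7: emitted by locate_pivot (line 6)
  8: emitted by locate_pivot (line 7)
  9-13: emitted by audit_lot (line 15)
  14: emitted by audit_lot (line 16)
  15: emitted by main (line 43)
  16: emitted by shape_report (line 26)
  17: emitted by fold_scores (line 20)
  18: emitted by main (line 45)
  19: emitted by probe_limits (line 32)
A correct fix: line 48: replace `bound` with `total`.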